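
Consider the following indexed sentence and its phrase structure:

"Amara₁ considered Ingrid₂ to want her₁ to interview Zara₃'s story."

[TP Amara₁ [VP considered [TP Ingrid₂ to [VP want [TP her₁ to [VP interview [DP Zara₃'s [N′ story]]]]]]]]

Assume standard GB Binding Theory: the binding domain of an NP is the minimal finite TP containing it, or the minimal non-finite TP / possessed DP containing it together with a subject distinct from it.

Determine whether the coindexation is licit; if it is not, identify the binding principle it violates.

The two coindexed NPs are *Amara₁* and *her₁*.
*her₁* is a pronoun; its binding domain is the embedded TP, whose subject is Ingrid₂. Within that domain it is c-commanded only by *Ingrid₂*, which carries a different index — the pronoun is free locally, so Principle B holds.
*Amara₁* is an R-expression; *her₁* does not c-command it, and no other NP shares its index, so Principle C is satisfied.
All principles are respected.

grammatical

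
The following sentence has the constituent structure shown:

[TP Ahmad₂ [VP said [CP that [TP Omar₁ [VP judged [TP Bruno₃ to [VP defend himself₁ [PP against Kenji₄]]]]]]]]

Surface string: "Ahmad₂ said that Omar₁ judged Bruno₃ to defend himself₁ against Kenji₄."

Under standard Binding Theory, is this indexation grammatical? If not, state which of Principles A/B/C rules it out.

Principle A

The two coindexed NPs are *Omar₁* and *himself₁*.
*himself₁* is an anaphor. Principle A requires it to be bound within its binding domain — the embedded TP, whose subject is Bruno₃.
Within that domain it is c-commanded by *Bruno₃*, which does not share its index.
*Omar₁* does c-command the anaphor, but from outside its binding domain.
The anaphor is unbound in its domain → Principle A violation.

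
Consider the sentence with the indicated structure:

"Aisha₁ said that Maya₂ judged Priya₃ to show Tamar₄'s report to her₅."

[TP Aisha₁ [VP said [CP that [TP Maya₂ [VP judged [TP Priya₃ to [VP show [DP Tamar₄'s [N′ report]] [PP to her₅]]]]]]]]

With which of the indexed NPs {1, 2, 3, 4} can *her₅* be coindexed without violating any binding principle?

*her* is a pronoun, so Principle B applies: it must be free in its binding domain.
Binding domain of *her₅*: the embedded TP, whose subject is Priya₃.
*Aisha₁* c-commands the pronoun but from outside its binding domain, and is not c-commanded by it → coindexation permitted.
*Maya₂* c-commands the pronoun but from outside its binding domain, and is not c-commanded by it → coindexation permitted.
*Priya₃* c-commands the pronoun within its binding domain → coindexation would violate Principle B.
*Tamar₄* and the pronoun do not c-command one another → neither Principle B nor Principle C is at stake; coindexation permitted.

{1, 2, 4}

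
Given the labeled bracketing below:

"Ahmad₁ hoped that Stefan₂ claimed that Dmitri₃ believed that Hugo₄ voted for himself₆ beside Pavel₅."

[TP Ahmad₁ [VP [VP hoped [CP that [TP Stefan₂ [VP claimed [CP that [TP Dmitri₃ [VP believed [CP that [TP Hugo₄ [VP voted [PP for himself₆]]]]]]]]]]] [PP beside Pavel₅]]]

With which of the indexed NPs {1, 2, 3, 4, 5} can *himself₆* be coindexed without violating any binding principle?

*himself* is an anaphor, so Principle A applies: it must be bound in its binding domain.
Binding domain of *himself₆*: the embedded TP, whose subject is Hugo₄.
*Ahmad₁* c-commands the anaphor but is outside its binding domain → cannot satisfy Principle A.
*Stefan₂* c-commands the anaphor but is outside its binding domain → cannot satisfy Principle A.
*Dmitri₃* c-commands the anaphor but is outside its binding domain → cannot satisfy Principle A.
*Hugo₄* c-commands the anaphor within its binding domain → licit binder.
*Pavel₅* does not c-command the anaphor → cannot bind it.

{4}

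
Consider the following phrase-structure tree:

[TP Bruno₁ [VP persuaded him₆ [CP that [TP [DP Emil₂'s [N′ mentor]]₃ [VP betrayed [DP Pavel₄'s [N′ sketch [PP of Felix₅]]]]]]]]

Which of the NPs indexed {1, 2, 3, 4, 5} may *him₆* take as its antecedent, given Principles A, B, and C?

none

*him* is a pronoun, so Principle B applies: it must be free in its binding domain.
Binding domain of *him₆*: the matrix TP, whose subject is Bruno₁.
*Bruno₁* c-commands the pronoun within its binding domain → coindexation would violate Principle B.
*Emil₂*: the pronoun c-commands this R-expression → coindexation would violate Principle C on *Emil₂*.
*[Emil₂'s mentor]₃*: the pronoun c-commands this R-expression → coindexation would violate Principle C on *[Emil₂'s mentor]₃*.
*Pavel₄*: the pronoun c-commands this R-expression → coindexation would violate Principle C on *Pavel₄*.
*Felix₅*: the pronoun c-commands this R-expression → coindexation would violate Principle C on *Felix₅*.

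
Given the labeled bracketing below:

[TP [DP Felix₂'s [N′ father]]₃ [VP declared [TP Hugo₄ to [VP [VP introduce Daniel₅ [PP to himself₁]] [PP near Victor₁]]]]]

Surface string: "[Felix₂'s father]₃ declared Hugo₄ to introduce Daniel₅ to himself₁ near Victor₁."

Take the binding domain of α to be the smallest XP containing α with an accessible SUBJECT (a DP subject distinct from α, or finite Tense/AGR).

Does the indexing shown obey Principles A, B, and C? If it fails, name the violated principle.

Principle A

The two coindexed NPs are *Victor₁* and *himself₁*.
*himself₁* is an anaphor. Principle A requires it to be bound within its binding domain — the embedded TP, whose subject is Hugo₄.
Within that domain it is c-commanded by *Hugo₄*, *Daniel₅*, none of which share its index.
*Victor₁* does not c-command the anaphor at all.
The anaphor is unbound in its domain → Principle A violation.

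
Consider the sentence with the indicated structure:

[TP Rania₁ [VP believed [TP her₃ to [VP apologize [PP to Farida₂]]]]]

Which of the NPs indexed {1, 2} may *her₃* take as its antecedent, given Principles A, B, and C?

*her* is a pronoun, so Principle B applies: it must be free in its binding domain.
Binding domain of *her₃*: the matrix TP, whose subject is Rania₁.
*Rania₁* c-commands the pronoun within its binding domain → coindexation would violate Principle B.
*Farida₂*: the pronoun c-commands this R-expression → coindexation would violate Principle C on *Farida₂*.

none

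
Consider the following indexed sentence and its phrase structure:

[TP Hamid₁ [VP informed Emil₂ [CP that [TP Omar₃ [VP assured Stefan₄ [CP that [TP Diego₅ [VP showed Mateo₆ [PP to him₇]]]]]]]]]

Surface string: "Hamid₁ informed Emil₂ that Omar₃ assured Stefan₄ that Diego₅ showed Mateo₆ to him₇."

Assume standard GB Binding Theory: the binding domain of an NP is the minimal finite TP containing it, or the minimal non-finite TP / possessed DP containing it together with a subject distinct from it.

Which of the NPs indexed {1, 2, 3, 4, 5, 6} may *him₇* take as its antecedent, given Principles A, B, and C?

*him* is a pronoun, so Principle B applies: it must be free in its binding domain.
Binding domain of *him₇*: the embedded TP, whose subject is Diego₅.
*Hamid₁* c-commands the pronoun but from outside its binding domain, and is not c-commanded by it → coindexation permitted.
*Emil₂* c-commands the pronoun but from outside its binding domain, and is not c-commanded by it → coindexation permitted.
*Omar₃* c-commands the pronoun but from outside its binding domain, and is not c-commanded by it → coindexation permitted.
*Stefan₄* c-commands the pronoun but from outside its binding domain, and is not c-commanded by it → coindexation permitted.
*Diego₅* c-commands the pronoun within its binding domain → coindexation would violate Principle B.
*Mateo₆* c-commands the pronoun within its binding domain → coindexation would violate Principle B.

{1, 2, 3, 4}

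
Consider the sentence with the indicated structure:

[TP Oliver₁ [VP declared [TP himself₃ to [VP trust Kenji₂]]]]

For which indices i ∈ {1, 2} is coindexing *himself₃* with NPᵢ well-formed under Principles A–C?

{1}

*himself* is an anaphor, so Principle A applies: it must be bound in its binding domain.
Binding domain of *himself₃*: the matrix TP, whose subject is Oliver₁.
*Oliver₁* c-commands the anaphor within its binding domain → licit binder.
*Kenji₂* does not c-command the anaphor → cannot bind it.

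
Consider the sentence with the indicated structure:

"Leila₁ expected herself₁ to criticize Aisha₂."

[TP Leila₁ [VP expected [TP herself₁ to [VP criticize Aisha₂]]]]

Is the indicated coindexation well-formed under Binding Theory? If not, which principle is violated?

The two coindexed NPs are *Leila₁* and *herself₁*.
*herself₁* is an anaphor; its binding domain is the matrix TP, whose subject is Leila₁. *Leila₁* c-commands it within that domain and shares its index, so Principle A is satisfied.
*Leila₁* is an R-expression; *herself₁* does not c-command it, and no other NP shares its index, so Principle C is satisfied.
All principles are respected.

grammatical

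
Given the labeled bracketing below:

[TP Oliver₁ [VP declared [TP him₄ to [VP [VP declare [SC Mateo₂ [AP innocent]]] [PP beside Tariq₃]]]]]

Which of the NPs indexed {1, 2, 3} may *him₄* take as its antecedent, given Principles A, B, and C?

*him* is a pronoun, so Principle B applies: it must be free in its binding domain.
Binding domain of *him₄*: the matrix TP, whose subject is Oliver₁.
*Oliver₁* c-commands the pronoun within its binding domain → coindexation would violate Principle B.
*Mateo₂*: the pronoun c-commands this R-expression → coindexation would violate Principle C on *Mateo₂*.
*Tariq₃*: the pronoun c-commands this R-expression → coindexation would violate Principle C on *Tariq₃*.

none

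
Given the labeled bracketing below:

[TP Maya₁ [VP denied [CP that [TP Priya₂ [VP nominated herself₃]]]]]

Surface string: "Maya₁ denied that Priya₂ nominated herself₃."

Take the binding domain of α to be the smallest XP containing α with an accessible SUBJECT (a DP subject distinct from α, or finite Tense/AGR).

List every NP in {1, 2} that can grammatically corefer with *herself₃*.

*herself* is an anaphor, so Principle A applies: it must be bound in its binding domain.
Binding domain of *herself₃*: the embedded TP, whose subject is Priya₂.
*Maya₁* c-commands the anaphor but is outside its binding domain → cannot satisfy Principle A.
*Priya₂* c-commands the anaphor within its binding domain → licit binder.

{2}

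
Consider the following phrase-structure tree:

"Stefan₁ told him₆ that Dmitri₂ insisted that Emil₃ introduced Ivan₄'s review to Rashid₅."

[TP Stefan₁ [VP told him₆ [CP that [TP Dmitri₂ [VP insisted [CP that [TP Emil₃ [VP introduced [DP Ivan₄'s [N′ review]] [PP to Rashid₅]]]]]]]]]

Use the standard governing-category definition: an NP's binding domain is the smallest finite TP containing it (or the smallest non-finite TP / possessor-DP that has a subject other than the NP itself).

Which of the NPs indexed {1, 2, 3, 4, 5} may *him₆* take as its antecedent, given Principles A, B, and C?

*him* is a pronoun, so Principle B applies: it must be free in its binding domain.
Binding domain of *him₆*: the matrix TP, whose subject is Stefan₁.
*Stefan₁* c-commands the pronoun within its binding domain → coindexation would violate Principle B.
*Dmitri₂*: the pronoun c-commands this R-expression → coindexation would violate Principle C on *Dmitri₂*.
*Emil₃*: the pronoun c-commands this R-expression → coindexation would violate Principle C on *Emil₃*.
*Ivan₄*: the pronoun c-commands this R-expression → coindexation would violate Principle C on *Ivan₄*.
*Rashid₅*: the pronoun c-commands this R-expression → coindexation would violate Principle C on *Rashid₅*.

none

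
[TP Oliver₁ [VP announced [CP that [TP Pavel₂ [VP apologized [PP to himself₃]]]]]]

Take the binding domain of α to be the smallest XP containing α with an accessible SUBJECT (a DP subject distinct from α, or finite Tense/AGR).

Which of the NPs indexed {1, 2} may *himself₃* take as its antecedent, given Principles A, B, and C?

*himself* is an anaphor, so Principle A applies: it must be bound in its binding domain.
Binding domain of *himself₃*: the embedded TP, whose subject is Pavel₂.
*Oliver₁* c-commands the anaphor but is outside its binding domain → cannot satisfy Principle A.
*Pavel₂* c-commands the anaphor within its binding domain → licit binder.

{2}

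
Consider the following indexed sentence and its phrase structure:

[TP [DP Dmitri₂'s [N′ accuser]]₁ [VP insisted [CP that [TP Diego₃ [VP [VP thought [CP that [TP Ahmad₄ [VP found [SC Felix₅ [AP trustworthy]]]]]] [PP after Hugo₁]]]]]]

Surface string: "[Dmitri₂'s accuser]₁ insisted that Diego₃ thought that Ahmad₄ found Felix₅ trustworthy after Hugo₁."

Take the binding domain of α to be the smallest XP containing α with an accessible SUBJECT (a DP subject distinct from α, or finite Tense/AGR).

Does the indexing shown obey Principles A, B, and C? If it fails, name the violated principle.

The two coindexed NPs are *[Dmitri₂'s accuser]₁* and *Hugo₁*.
*Hugo₁* is an R-expression. Principle C requires it to be free everywhere.
*[Dmitri₂'s accuser]₁* c-commands it and carries the same index.
The R-expression is bound → Principle C violation.

Principle C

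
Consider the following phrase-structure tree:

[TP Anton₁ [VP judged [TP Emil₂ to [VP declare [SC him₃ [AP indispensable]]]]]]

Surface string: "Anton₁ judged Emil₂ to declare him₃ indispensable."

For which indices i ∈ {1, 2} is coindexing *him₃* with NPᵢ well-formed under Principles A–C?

{1}

*him* is a pronoun, so Principle B applies: it must be free in its binding domain.
Binding domain of *him₃*: the embedded TP, whose subject is Emil₂.
*Anton₁* c-commands the pronoun but from outside its binding domain, and is not c-commanded by it → coindexation permitted.
*Emil₂* c-commands the pronoun within its binding domain → coindexation would violate Principle B.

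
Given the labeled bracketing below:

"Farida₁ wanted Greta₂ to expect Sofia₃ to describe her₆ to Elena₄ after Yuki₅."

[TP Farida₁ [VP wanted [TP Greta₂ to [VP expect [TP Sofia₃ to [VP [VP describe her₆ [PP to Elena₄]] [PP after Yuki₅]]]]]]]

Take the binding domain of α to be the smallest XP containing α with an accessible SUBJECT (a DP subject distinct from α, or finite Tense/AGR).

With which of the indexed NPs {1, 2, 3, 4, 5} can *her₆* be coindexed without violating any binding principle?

*her* is a pronoun, so Principle B applies: it must be free in its binding domain.
Binding domain of *her₆*: the embedded TP, whose subject is Sofia₃.
*Farida₁* c-commands the pronoun but from outside its binding domain, and is not c-commanded by it → coindexation permitted.
*Greta₂* c-commands the pronoun but from outside its binding domain, and is not c-commanded by it → coindexation permitted.
*Sofia₃* c-commands the pronoun within its binding domain → coindexation would violate Principle B.
*Elena₄*: the pronoun c-commands this R-expression → coindexation would violate Principle C on *Elena₄*.
*Yuki₅* and the pronoun do not c-command one another → neither Principle B nor Principle C is at stake; coindexation permitted.

{1, 2, 5}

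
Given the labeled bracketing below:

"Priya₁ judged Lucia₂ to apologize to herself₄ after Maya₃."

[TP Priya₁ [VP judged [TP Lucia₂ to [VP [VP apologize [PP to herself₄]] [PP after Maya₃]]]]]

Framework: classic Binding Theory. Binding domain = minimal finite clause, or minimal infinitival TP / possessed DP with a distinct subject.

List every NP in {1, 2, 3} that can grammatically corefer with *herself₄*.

*herself* is an anaphor, so Principle A applies: it must be bound in its binding domain.
Binding domain of *herself₄*: the embedded TP, whose subject is Lucia₂.
*Priya₁* c-commands the anaphor but is outside its binding domain → cannot satisfy Principle A.
*Lucia₂* c-commands the anaphor within its binding domain → licit binder.
*Maya₃* does not c-command the anaphor → cannot bind it.

{2}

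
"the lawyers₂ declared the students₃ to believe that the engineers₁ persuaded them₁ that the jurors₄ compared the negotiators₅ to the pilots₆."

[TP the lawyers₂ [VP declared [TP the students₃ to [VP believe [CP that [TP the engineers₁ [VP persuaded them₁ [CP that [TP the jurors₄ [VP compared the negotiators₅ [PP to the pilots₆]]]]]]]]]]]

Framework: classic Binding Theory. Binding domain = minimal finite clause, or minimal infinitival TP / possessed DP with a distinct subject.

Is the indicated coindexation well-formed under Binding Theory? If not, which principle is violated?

Principle B

The two coindexed NPs are *the engineers₁* and *them₁*.
*them₁* is a pronoun. Its binding domain is the embedded TP, whose subject is the engineers₁.
*the engineers₁* c-commands it within that domain and carries the same index.
The pronoun is locally bound → Principle B violation.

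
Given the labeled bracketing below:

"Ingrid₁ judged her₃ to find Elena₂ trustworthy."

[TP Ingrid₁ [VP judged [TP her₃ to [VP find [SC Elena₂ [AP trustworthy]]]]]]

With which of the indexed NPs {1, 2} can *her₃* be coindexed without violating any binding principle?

*her* is a pronoun, so Principle B applies: it must be free in its binding domain.
Binding domain of *her₃*: the matrix TP, whose subject is Ingrid₁.
*Ingrid₁* c-commands the pronoun within its binding domain → coindexation would violate Principle B.
*Elena₂*: the pronoun c-commands this R-expression → coindexation would violate Principle C on *Elena₂*.

none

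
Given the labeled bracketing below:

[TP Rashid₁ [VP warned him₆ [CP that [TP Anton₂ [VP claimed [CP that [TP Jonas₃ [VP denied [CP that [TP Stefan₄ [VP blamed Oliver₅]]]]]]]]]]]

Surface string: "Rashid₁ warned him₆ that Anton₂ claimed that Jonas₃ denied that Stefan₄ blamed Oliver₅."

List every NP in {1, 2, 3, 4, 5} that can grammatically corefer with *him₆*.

none

*him* is a pronoun, so Principle B applies: it must be free in its binding domain.
Binding domain of *him₆*: the matrix TP, whose subject is Rashid₁.
*Rashid₁* c-commands the pronoun within its binding domain → coindexation would violate Principle B.
*Anton₂*: the pronoun c-commands this R-expression → coindexation would violate Principle C on *Anton₂*.
*Jonas₃*: the pronoun c-commands this R-expression → coindexation would violate Principle C on *Jonas₃*.
*Stefan₄*: the pronoun c-commands this R-expression → coindexation would violate Principle C on *Stefan₄*.
*Oliver₅*: the pronoun c-commands this R-expression → coindexation would violate Principle C on *Oliver₅*.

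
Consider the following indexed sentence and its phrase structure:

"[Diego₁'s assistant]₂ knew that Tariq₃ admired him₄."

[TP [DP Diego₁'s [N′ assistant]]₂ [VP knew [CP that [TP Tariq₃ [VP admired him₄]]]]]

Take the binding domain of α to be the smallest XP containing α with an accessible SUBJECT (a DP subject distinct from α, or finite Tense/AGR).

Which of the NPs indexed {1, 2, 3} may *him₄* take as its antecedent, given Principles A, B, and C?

{1, 2}

*him* is a pronoun, so Principle B applies: it must be free in its binding domain.
Binding domain of *him₄*: the embedded TP, whose subject is Tariq₃.
*Diego₁* and the pronoun do not c-command one another → neither Principle B nor Principle C is at stake; coindexation permitted.
*[Diego₁'s assistant]₂* c-commands the pronoun but from outside its binding domain, and is not c-commanded by it → coindexation permitted.
*Tariq₃* c-commands the pronoun within its binding domain → coindexation would violate Principle B.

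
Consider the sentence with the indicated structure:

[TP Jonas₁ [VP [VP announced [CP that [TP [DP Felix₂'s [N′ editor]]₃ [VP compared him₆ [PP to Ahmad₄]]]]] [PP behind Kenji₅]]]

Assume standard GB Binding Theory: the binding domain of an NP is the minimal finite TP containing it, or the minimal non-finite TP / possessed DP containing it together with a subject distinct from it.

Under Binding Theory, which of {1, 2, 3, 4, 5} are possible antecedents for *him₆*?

*him* is a pronoun, so Principle B applies: it must be free in its binding domain.
Binding domain of *him₆*: the embedded TP, whose subject is [Felix₂'s editor]₃.
*Jonas₁* c-commands the pronoun but from outside its binding domain, and is not c-commanded by it → coindexation permitted.
*Felix₂* and the pronoun do not c-command one another → neither Principle B nor Principle C is at stake; coindexation permitted.
*[Felix₂'s editor]₃* c-commands the pronoun within its binding domain → coindexation would violate Principle B.
*Ahmad₄*: the pronoun c-commands this R-expression → coindexation would violate Principle C on *Ahmad₄*.
*Kenji₅* and the pronoun do not c-command one another → neither Principle B nor Principle C is at stake; coindexation permitted.

{1, 2, 5}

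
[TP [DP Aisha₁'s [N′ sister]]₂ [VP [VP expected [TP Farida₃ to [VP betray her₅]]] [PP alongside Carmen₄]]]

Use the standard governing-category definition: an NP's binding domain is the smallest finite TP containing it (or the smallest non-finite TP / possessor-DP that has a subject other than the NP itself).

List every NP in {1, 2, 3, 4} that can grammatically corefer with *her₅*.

*her* is a pronoun, so Principle B applies: it must be free in its binding domain.
Binding domain of *her₅*: the embedded TP, whose subject is Farida₃.
*Aisha₁* and the pronoun do not c-command one another → neither Principle B nor Principle C is at stake; coindexation permitted.
*[Aisha₁'s sister]₂* c-commands the pronoun but from outside its binding domain, and is not c-commanded by it → coindexation permitted.
*Farida₃* c-commands the pronoun within its binding domain → coindexation would violate Principle B.
*Carmen₄* and the pronoun do not c-command one another → neither Principle B nor Principle C is at stake; coindexation permitted.

{1, 2, 4}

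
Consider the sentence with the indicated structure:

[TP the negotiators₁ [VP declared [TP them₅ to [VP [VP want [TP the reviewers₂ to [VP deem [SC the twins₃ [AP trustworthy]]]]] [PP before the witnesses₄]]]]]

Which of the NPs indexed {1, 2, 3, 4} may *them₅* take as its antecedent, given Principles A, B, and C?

none

*them* is a pronoun, so Principle B applies: it must be free in its binding domain.
Binding domain of *them₅*: the matrix TP, whose subject is the negotiators₁.
*the negotiators₁* c-commands the pronoun within its binding domain → coindexation would violate Principle B.
*the reviewers₂*: the pronoun c-commands this R-expression → coindexation would violate Principle C on *the reviewers₂*.
*the twins₃*: the pronoun c-commands this R-expression → coindexation would violate Principle C on *the twins₃*.
*the witnesses₄*: the pronoun c-commands this R-expression → coindexation would violate Principle C on *the witnesses₄*.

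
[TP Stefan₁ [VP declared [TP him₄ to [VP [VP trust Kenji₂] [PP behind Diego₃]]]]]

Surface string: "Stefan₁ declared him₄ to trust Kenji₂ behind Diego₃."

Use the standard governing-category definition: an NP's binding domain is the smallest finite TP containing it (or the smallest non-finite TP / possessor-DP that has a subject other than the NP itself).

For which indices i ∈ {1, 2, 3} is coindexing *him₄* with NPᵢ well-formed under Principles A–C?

none

*him* is a pronoun, so Principle B applies: it must be free in its binding domain.
Binding domain of *him₄*: the matrix TP, whose subject is Stefan₁.
*Stefan₁* c-commands the pronoun within its binding domain → coindexation would violate Principle B.
*Kenji₂*: the pronoun c-commands this R-expression → coindexation would violate Principle C on *Kenji₂*.
*Diego₃*: the pronoun c-commands this R-expression → coindexation would violate Principle C on *Diego₃*.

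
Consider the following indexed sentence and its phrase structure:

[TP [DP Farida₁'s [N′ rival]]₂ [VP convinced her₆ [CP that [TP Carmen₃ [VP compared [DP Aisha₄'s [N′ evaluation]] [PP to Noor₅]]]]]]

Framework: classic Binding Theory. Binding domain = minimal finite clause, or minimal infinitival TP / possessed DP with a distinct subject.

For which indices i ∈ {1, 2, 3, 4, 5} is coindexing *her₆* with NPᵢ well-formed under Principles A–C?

{1}

*her* is a pronoun, so Principle B applies: it must be free in its binding domain.
Binding domain of *her₆*: the matrix TP, whose subject is [Farida₁'s rival]₂.
*Farida₁* and the pronoun do not c-command one another → neither Principle B nor Principle C is at stake; coindexation permitted.
*[Farida₁'s rival]₂* c-commands the pronoun within its binding domain → coindexation would violate Principle B.
*Carmen₃*: the pronoun c-commands this R-expression → coindexation would violate Principle C on *Carmen₃*.
*Aisha₄*: the pronoun c-commands this R-expression → coindexation would violate Principle C on *Aisha₄*.
*Noor₅*: the pronoun c-commands this R-expression → coindexation would violate Principle C on *Noor₅*.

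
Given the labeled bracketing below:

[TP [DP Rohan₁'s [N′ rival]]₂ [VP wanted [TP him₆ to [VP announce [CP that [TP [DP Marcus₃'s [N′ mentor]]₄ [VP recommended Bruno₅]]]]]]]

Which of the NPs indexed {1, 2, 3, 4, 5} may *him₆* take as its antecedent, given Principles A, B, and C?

{1}

*him* is a pronoun, so Principle B applies: it must be free in its binding domain.
Binding domain of *him₆*: the matrix TP, whose subject is [Rohan₁'s rival]₂.
*Rohan₁* and the pronoun do not c-command one another → neither Principle B nor Principle C is at stake; coindexation permitted.
*[Rohan₁'s rival]₂* c-commands the pronoun within its binding domain → coindexation would violate Principle B.
*Marcus₃*: the pronoun c-commands this R-expression → coindexation would violate Principle C on *Marcus₃*.
*[Marcus₃'s mentor]₄*: the pronoun c-commands this R-expression → coindexation would violate Principle C on *[Marcus₃'s mentor]₄*.
*Bruno₅*: the pronoun c-commands this R-expression → coindexation would violate Principle C on *Bruno₅*.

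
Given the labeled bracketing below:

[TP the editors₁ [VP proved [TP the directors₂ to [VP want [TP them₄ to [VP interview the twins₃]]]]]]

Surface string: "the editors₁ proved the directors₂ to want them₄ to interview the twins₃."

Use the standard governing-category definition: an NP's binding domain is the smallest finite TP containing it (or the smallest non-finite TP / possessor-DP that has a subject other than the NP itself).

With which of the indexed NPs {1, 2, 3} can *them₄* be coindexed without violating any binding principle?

{1}

*them* is a pronoun, so Principle B applies: it must be free in its binding domain.
Binding domain of *them₄*: the embedded TP, whose subject is the directors₂.
*the editors₁* c-commands the pronoun but from outside its binding domain, and is not c-commanded by it → coindexation permitted.
*the directors₂* c-commands the pronoun within its binding domain → coindexation would violate Principle B.
*the twins₃*: the pronoun c-commands this R-expression → coindexation would violate Principle C on *the twins₃*.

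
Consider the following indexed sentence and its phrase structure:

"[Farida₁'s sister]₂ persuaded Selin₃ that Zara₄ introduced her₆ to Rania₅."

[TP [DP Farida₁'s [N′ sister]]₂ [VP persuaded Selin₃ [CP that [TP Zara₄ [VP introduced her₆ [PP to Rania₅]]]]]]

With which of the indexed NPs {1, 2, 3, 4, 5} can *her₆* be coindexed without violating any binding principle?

{1, 2, 3}

*her* is a pronoun, so Principle B applies: it must be free in its binding domain.
Binding domain of *her₆*: the embedded TP, whose subject is Zara₄.
*Farida₁* and the pronoun do not c-command one another → neither Principle B nor Principle C is at stake; coindexation permitted.
*[Farida₁'s sister]₂* c-commands the pronoun but from outside its binding domain, and is not c-commanded by it → coindexation permitted.
*Selin₃* c-commands the pronoun but from outside its binding domain, and is not c-commanded by it → coindexation permitted.
*Zara₄* c-commands the pronoun within its binding domain → coindexation would violate Principle B.
*Rania₅*: the pronoun c-commands this R-expression → coindexation would violate Principle C on *Rania₅*.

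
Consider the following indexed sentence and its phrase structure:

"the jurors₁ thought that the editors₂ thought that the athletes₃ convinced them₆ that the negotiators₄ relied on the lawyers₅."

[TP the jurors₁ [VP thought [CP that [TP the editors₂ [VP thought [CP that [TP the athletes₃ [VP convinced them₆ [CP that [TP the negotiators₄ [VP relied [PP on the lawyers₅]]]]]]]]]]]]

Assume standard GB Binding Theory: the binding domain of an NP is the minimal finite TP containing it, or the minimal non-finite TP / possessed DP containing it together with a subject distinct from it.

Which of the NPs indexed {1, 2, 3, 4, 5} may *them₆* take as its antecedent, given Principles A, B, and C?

*them* is a pronoun, so Principle B applies: it must be free in its binding domain.
Binding domain of *them₆*: the embedded TP, whose subject is the athletes₃.
*the jurors₁* c-commands the pronoun but from outside its binding domain, and is not c-commanded by it → coindexation permitted.
*the editors₂* c-commands the pronoun but from outside its binding domain, and is not c-commanded by it → coindexation permitted.
*the athletes₃* c-commands the pronoun within its binding domain → coindexation would violate Principle B.
*the negotiators₄*: the pronoun c-commands this R-expression → coindexation would violate Principle C on *the negotiators₄*.
*the lawyers₅*: the pronoun c-commands this R-expression → coindexation would violate Principle C on *the lawyers₅*.

{1, 2}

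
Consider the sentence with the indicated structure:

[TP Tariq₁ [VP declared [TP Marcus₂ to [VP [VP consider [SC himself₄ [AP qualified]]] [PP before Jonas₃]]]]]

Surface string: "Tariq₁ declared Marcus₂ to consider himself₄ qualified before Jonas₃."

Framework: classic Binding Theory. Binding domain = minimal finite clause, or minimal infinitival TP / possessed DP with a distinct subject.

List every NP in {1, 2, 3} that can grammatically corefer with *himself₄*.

{2}

*himself* is an anaphor, so Principle A applies: it must be bound in its binding domain.
Binding domain of *himself₄*: the embedded TP, whose subject is Marcus₂.
*Tariq₁* c-commands the anaphor but is outside its binding domain → cannot satisfy Principle A.
*Marcus₂* c-commands the anaphor within its binding domain → licit binder.
*Jonas₃* does not c-command the anaphor → cannot bind it.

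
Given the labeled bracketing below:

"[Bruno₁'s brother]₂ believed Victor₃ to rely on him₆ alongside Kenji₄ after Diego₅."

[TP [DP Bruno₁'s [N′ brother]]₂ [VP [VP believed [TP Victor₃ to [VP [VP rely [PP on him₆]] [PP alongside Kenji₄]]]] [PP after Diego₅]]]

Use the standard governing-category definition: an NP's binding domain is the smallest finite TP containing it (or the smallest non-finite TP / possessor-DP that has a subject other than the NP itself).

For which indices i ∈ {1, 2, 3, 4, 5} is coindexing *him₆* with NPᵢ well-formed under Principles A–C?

*him* is a pronoun, so Principle B applies: it must be free in its binding domain.
Binding domain of *him₆*: the embedded TP, whose subject is Victor₃.
*Bruno₁* and the pronoun do not c-command one another → neither Principle B nor Principle C is at stake; coindexation permitted.
*[Bruno₁'s brother]₂* c-commands the pronoun but from outside its binding domain, and is not c-commanded by it → coindexation permitted.
*Victor₃* c-commands the pronoun within its binding domain → coindexation would violate Principle B.
*Kenji₄* and the pronoun do not c-command one another → neither Principle B nor Principle C is at stake; coindexation permitted.
*Diego₅* and the pronoun do not c-command one another → neither Principle B nor Principle C is at stake; coindexation permitted.

{1, 2, 4, 5}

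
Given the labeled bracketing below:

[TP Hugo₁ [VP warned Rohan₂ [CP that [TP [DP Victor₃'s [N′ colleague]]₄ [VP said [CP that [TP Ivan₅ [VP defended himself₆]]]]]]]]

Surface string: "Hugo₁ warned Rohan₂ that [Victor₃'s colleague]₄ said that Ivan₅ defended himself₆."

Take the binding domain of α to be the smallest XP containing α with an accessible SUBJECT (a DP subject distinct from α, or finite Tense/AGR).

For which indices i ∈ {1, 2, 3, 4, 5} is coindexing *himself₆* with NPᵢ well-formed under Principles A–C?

*himself* is an anaphor, so Principle A applies: it must be bound in its binding domain.
Binding domain of *himself₆*: the embedded TP, whose subject is Ivan₅.
*Hugo₁* c-commands the anaphor but is outside its binding domain → cannot satisfy Principle A.
*Rohan₂* c-commands the anaphor but is outside its binding domain → cannot satisfy Principle A.
*Victor₃* does not c-command the anaphor → cannot bind it.
*[Victor₃'s colleague]₄* c-commands the anaphor but is outside its binding domain → cannot satisfy Principle A.
*Ivan₅* c-commands the anaphor within its binding domain → licit binder.

{5}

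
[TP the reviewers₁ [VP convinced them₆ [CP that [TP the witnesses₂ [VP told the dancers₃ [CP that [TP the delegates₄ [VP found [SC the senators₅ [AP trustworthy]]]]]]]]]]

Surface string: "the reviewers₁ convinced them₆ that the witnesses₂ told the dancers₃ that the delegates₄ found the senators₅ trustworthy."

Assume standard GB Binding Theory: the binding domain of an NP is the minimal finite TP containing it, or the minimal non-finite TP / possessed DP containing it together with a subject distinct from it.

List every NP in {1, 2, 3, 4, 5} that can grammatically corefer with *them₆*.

*them* is a pronoun, so Principle B applies: it must be free in its binding domain.
Binding domain of *them₆*: the matrix TP, whose subject is the reviewers₁.
*the reviewers₁* c-commands the pronoun within its binding domain → coindexation would violate Principle B.
*the witnesses₂*: the pronoun c-commands this R-expression → coindexation would violate Principle C on *the witnesses₂*.
*the dancers₃*: the pronoun c-commands this R-expression → coindexation would violate Principle C on *the dancers₃*.
*the delegates₄*: the pronoun c-commands this R-expression → coindexation would violate Principle C on *the delegates₄*.
*the senators₅*: the pronoun c-commands this R-expression → coindexation would violate Principle C on *the senators₅*.

none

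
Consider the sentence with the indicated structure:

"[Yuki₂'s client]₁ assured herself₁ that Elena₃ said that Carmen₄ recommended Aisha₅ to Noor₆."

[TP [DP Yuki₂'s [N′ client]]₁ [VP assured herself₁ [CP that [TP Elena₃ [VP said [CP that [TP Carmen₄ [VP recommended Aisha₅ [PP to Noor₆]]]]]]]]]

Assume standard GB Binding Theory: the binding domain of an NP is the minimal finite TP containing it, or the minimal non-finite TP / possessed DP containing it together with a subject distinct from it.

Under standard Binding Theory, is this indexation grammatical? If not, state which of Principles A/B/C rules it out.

The two coindexed NPs are *[Yuki₂'s client]₁* and *herself₁*.
*herself₁* is an anaphor; its binding domain is the matrix TP, whose subject is [Yuki₂'s client]₁. *[Yuki₂'s client]₁* c-commands it within that domain and shares its index, so Principle A is satisfied.
*[Yuki₂'s client]₁* is an R-expression; *herself₁* does not c-command it, and no other NP shares its index, so Principle C is satisfied.
All principles are respected.

grammatical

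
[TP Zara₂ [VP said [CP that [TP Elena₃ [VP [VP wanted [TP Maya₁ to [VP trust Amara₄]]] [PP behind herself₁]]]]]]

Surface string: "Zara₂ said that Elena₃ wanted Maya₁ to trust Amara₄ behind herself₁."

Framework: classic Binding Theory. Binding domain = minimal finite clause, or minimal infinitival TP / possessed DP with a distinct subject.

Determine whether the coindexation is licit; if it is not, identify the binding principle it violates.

The two coindexed NPs are *Maya₁* and *herself₁*.
*herself₁* is an anaphor. Principle A requires it to be bound within its binding domain — the embedded TP, whose subject is Elena₃.
Within that domain it is c-commanded by *Elena₃*, which does not share its index.
*Maya₁* does not c-command the anaphor at all.
The anaphor is unbound in its domain → Principle A violation.

Principle A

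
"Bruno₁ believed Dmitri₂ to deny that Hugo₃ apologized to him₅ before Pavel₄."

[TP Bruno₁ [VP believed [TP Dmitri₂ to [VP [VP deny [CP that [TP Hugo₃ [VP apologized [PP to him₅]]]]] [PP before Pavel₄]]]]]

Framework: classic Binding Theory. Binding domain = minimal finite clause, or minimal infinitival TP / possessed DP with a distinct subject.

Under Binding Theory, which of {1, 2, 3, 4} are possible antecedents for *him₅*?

{1, 2, 4}

*him* is a pronoun, so Principle B applies: it must be free in its binding domain.
Binding domain of *him₅*: the embedded TP, whose subject is Hugo₃.
*Bruno₁* c-commands the pronoun but from outside its binding domain, and is not c-commanded by it → coindexation permitted.
*Dmitri₂* c-commands the pronoun but from outside its binding domain, and is not c-commanded by it → coindexation permitted.
*Hugo₃* c-commands the pronoun within its binding domain → coindexation would violate Principle B.
*Pavel₄* and the pronoun do not c-command one another → neither Principle B nor Principle C is at stake; coindexation permitted.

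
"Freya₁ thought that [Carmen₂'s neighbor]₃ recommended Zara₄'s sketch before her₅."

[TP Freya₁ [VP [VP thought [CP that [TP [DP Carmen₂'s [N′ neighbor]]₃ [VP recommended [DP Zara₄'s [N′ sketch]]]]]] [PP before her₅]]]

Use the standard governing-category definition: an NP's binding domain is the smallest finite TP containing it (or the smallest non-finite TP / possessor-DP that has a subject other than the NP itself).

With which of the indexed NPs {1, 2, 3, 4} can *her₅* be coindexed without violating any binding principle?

{2, 3, 4}

*her* is a pronoun, so Principle B applies: it must be free in its binding domain.
Binding domain of *her₅*: the matrix TP, whose subject is Freya₁.
*Freya₁* c-commands the pronoun within its binding domain → coindexation would violate Principle B.
*Carmen₂* and the pronoun do not c-command one another → neither Principle B nor Principle C is at stake; coindexation permitted.
*[Carmen₂'s neighbor]₃* and the pronoun do not c-command one another → neither Principle B nor Principle C is at stake; coindexation permitted.
*Zara₄* and the pronoun do not c-command one another → neither Principle B nor Principle C is at stake; coindexation permitted.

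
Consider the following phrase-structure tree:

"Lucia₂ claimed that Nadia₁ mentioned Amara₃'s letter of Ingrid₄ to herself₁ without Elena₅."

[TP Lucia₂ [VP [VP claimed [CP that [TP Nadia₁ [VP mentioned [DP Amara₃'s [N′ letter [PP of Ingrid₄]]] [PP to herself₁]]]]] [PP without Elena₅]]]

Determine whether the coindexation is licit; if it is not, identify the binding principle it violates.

The two coindexed NPs are *Nadia₁* and *herself₁*.
*herself₁* is an anaphor; its binding domain is the embedded TP, whose subject is Nadia₁. *Nadia₁* c-commands it within that domain and shares its index, so Principle A is satisfied.
*Nadia₁* is an R-expression; *herself₁* does not c-command it, and no other NP shares its index, so Principle C is satisfied.
All principles are respected.

grammatical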